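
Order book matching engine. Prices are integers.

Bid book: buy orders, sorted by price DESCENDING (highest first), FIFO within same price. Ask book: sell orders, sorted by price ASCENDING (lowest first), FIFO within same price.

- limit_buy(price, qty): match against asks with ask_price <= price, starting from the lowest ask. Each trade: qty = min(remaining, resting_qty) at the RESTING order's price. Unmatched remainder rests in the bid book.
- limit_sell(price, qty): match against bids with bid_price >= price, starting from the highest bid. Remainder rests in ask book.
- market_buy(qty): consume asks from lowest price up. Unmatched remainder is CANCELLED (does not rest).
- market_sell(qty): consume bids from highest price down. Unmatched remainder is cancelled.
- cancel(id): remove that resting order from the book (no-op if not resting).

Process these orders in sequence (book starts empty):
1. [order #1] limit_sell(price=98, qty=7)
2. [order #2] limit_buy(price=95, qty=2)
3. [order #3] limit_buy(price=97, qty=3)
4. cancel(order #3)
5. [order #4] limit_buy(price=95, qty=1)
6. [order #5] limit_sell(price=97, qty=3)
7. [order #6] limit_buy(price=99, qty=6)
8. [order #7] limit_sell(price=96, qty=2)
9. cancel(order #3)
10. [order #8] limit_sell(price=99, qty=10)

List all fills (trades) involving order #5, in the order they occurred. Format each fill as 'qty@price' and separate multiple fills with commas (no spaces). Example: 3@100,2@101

After op 1 [order #1] limit_sell(price=98, qty=7): fills=none; bids=[-] asks=[#1:7@98]
After op 2 [order #2] limit_buy(price=95, qty=2): fills=none; bids=[#2:2@95] asks=[#1:7@98]
After op 3 [order #3] limit_buy(price=97, qty=3): fills=none; bids=[#3:3@97 #2:2@95] asks=[#1:7@98]
After op 4 cancel(order #3): fills=none; bids=[#2:2@95] asks=[#1:7@98]
After op 5 [order #4] limit_buy(price=95, qty=1): fills=none; bids=[#2:2@95 #4:1@95] asks=[#1:7@98]
After op 6 [order #5] limit_sell(price=97, qty=3): fills=none; bids=[#2:2@95 #4:1@95] asks=[#5:3@97 #1:7@98]
After op 7 [order #6] limit_buy(price=99, qty=6): fills=#6x#5:3@97 #6x#1:3@98; bids=[#2:2@95 #4:1@95] asks=[#1:4@98]
After op 8 [order #7] limit_sell(price=96, qty=2): fills=none; bids=[#2:2@95 #4:1@95] asks=[#7:2@96 #1:4@98]
After op 9 cancel(order #3): fills=none; bids=[#2:2@95 #4:1@95] asks=[#7:2@96 #1:4@98]
After op 10 [order #8] limit_sell(price=99, qty=10): fills=none; bids=[#2:2@95 #4:1@95] asks=[#7:2@96 #1:4@98 #8:10@99]

Answer: 3@97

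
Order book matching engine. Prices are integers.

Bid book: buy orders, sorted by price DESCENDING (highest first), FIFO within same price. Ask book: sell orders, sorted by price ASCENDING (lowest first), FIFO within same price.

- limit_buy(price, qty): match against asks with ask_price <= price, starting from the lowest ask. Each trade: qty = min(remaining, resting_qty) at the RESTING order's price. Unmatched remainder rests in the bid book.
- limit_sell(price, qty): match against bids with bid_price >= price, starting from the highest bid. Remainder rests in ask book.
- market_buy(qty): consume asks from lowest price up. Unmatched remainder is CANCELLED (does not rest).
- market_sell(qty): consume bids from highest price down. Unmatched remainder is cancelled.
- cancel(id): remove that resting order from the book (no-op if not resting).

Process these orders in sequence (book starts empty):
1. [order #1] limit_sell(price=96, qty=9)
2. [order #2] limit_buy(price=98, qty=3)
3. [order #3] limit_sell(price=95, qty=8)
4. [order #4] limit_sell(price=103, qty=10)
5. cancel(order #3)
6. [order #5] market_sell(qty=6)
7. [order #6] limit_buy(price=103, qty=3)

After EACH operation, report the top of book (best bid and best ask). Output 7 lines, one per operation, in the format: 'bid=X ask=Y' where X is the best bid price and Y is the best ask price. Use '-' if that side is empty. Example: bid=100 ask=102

Answer: bid=- ask=96
bid=- ask=96
bid=- ask=95
bid=- ask=95
bid=- ask=96
bid=- ask=96
bid=- ask=96

Derivation:
After op 1 [order #1] limit_sell(price=96, qty=9): fills=none; bids=[-] asks=[#1:9@96]
After op 2 [order #2] limit_buy(price=98, qty=3): fills=#2x#1:3@96; bids=[-] asks=[#1:6@96]
After op 3 [order #3] limit_sell(price=95, qty=8): fills=none; bids=[-] asks=[#3:8@95 #1:6@96]
After op 4 [order #4] limit_sell(price=103, qty=10): fills=none; bids=[-] asks=[#3:8@95 #1:6@96 #4:10@103]
After op 5 cancel(order #3): fills=none; bids=[-] asks=[#1:6@96 #4:10@103]
After op 6 [order #5] market_sell(qty=6): fills=none; bids=[-] asks=[#1:6@96 #4:10@103]
After op 7 [order #6] limit_buy(price=103, qty=3): fills=#6x#1:3@96; bids=[-] asks=[#1:3@96 #4:10@103]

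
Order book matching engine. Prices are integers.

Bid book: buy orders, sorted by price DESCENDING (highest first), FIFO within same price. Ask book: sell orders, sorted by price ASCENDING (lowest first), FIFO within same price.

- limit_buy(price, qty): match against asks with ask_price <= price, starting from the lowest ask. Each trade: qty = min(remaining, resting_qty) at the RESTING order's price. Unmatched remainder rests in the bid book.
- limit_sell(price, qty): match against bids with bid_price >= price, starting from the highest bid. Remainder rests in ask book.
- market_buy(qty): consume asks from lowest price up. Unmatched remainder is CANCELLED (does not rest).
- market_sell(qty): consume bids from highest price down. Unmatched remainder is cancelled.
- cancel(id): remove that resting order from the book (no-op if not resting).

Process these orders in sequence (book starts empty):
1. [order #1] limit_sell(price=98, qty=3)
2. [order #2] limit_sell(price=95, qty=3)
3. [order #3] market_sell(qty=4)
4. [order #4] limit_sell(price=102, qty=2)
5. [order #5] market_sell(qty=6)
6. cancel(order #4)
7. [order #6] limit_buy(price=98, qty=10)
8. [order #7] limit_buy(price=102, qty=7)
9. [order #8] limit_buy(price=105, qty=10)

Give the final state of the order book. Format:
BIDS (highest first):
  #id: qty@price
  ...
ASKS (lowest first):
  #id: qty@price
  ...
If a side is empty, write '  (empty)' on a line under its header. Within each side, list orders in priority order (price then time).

After op 1 [order #1] limit_sell(price=98, qty=3): fills=none; bids=[-] asks=[#1:3@98]
After op 2 [order #2] limit_sell(price=95, qty=3): fills=none; bids=[-] asks=[#2:3@95 #1:3@98]
After op 3 [order #3] market_sell(qty=4): fills=none; bids=[-] asks=[#2:3@95 #1:3@98]
After op 4 [order #4] limit_sell(price=102, qty=2): fills=none; bids=[-] asks=[#2:3@95 #1:3@98 #4:2@102]
After op 5 [order #5] market_sell(qty=6): fills=none; bids=[-] asks=[#2:3@95 #1:3@98 #4:2@102]
After op 6 cancel(order #4): fills=none; bids=[-] asks=[#2:3@95 #1:3@98]
After op 7 [order #6] limit_buy(price=98, qty=10): fills=#6x#2:3@95 #6x#1:3@98; bids=[#6:4@98] asks=[-]
After op 8 [order #7] limit_buy(price=102, qty=7): fills=none; bids=[#7:7@102 #6:4@98] asks=[-]
After op 9 [order #8] limit_buy(price=105, qty=10): fills=none; bids=[#8:10@105 #7:7@102 #6:4@98] asks=[-]

Answer: BIDS (highest first):
  #8: 10@105
  #7: 7@102
  #6: 4@98
ASKS (lowest first):
  (empty)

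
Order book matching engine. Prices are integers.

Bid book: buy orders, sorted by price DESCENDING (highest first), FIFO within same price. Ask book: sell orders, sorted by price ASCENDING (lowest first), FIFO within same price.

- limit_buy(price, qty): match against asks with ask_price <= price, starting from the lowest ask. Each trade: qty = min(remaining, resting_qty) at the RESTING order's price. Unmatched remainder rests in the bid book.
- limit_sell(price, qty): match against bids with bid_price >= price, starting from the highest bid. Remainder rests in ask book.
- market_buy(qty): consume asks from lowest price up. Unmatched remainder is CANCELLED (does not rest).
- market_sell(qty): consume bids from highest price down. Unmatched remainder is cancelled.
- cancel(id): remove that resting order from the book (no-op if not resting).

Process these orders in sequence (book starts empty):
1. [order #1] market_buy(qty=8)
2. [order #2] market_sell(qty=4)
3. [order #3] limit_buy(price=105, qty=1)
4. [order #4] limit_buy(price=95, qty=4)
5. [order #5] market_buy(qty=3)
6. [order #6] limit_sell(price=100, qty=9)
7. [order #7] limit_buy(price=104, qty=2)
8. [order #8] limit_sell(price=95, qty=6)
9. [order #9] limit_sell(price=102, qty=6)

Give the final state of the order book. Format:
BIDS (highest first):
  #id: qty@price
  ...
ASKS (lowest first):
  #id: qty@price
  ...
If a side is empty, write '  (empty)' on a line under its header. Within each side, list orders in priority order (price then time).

Answer: BIDS (highest first):
  (empty)
ASKS (lowest first):
  #8: 2@95
  #6: 6@100
  #9: 6@102

Derivation:
After op 1 [order #1] market_buy(qty=8): fills=none; bids=[-] asks=[-]
After op 2 [order #2] market_sell(qty=4): fills=none; bids=[-] asks=[-]
After op 3 [order #3] limit_buy(price=105, qty=1): fills=none; bids=[#3:1@105] asks=[-]
After op 4 [order #4] limit_buy(price=95, qty=4): fills=none; bids=[#3:1@105 #4:4@95] asks=[-]
After op 5 [order #5] market_buy(qty=3): fills=none; bids=[#3:1@105 #4:4@95] asks=[-]
After op 6 [order #6] limit_sell(price=100, qty=9): fills=#3x#6:1@105; bids=[#4:4@95] asks=[#6:8@100]
After op 7 [order #7] limit_buy(price=104, qty=2): fills=#7x#6:2@100; bids=[#4:4@95] asks=[#6:6@100]
After op 8 [order #8] limit_sell(price=95, qty=6): fills=#4x#8:4@95; bids=[-] asks=[#8:2@95 #6:6@100]
After op 9 [order #9] limit_sell(price=102, qty=6): fills=none; bids=[-] asks=[#8:2@95 #6:6@100 #9:6@102]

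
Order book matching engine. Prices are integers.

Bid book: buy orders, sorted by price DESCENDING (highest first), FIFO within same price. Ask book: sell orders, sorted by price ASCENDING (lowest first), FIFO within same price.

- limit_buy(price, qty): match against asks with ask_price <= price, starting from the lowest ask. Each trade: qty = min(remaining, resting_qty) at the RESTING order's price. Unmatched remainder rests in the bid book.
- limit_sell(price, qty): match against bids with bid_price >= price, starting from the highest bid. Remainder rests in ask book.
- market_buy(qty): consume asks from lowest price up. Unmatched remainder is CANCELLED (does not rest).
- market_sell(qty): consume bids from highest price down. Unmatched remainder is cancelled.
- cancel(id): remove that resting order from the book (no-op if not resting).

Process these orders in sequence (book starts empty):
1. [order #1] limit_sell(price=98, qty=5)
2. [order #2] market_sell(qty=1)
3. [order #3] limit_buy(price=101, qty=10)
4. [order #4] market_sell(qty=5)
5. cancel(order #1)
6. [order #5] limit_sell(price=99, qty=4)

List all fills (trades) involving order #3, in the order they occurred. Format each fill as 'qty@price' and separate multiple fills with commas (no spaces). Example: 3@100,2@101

After op 1 [order #1] limit_sell(price=98, qty=5): fills=none; bids=[-] asks=[#1:5@98]
After op 2 [order #2] market_sell(qty=1): fills=none; bids=[-] asks=[#1:5@98]
After op 3 [order #3] limit_buy(price=101, qty=10): fills=#3x#1:5@98; bids=[#3:5@101] asks=[-]
After op 4 [order #4] market_sell(qty=5): fills=#3x#4:5@101; bids=[-] asks=[-]
After op 5 cancel(order #1): fills=none; bids=[-] asks=[-]
After op 6 [order #5] limit_sell(price=99, qty=4): fills=none; bids=[-] asks=[#5:4@99]

Answer: 5@98,5@101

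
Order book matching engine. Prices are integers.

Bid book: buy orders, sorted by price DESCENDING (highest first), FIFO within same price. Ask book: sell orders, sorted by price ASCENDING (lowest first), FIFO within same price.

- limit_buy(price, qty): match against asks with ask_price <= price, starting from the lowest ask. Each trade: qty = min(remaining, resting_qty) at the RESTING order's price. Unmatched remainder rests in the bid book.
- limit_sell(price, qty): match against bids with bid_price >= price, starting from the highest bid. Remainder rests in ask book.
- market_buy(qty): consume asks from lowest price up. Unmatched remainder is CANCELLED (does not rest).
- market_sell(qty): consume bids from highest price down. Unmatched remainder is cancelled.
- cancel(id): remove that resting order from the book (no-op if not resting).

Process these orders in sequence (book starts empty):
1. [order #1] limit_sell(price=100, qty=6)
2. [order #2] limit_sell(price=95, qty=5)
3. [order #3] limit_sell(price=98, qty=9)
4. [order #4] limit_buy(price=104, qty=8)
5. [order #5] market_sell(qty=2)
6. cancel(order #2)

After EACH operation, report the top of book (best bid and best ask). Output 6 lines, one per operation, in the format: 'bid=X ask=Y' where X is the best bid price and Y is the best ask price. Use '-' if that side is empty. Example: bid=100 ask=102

Answer: bid=- ask=100
bid=- ask=95
bid=- ask=95
bid=- ask=98
bid=- ask=98
bid=- ask=98

Derivation:
After op 1 [order #1] limit_sell(price=100, qty=6): fills=none; bids=[-] asks=[#1:6@100]
After op 2 [order #2] limit_sell(price=95, qty=5): fills=none; bids=[-] asks=[#2:5@95 #1:6@100]
After op 3 [order #3] limit_sell(price=98, qty=9): fills=none; bids=[-] asks=[#2:5@95 #3:9@98 #1:6@100]
After op 4 [order #4] limit_buy(price=104, qty=8): fills=#4x#2:5@95 #4x#3:3@98; bids=[-] asks=[#3:6@98 #1:6@100]
After op 5 [order #5] market_sell(qty=2): fills=none; bids=[-] asks=[#3:6@98 #1:6@100]
After op 6 cancel(order #2): fills=none; bids=[-] asks=[#3:6@98 #1:6@100]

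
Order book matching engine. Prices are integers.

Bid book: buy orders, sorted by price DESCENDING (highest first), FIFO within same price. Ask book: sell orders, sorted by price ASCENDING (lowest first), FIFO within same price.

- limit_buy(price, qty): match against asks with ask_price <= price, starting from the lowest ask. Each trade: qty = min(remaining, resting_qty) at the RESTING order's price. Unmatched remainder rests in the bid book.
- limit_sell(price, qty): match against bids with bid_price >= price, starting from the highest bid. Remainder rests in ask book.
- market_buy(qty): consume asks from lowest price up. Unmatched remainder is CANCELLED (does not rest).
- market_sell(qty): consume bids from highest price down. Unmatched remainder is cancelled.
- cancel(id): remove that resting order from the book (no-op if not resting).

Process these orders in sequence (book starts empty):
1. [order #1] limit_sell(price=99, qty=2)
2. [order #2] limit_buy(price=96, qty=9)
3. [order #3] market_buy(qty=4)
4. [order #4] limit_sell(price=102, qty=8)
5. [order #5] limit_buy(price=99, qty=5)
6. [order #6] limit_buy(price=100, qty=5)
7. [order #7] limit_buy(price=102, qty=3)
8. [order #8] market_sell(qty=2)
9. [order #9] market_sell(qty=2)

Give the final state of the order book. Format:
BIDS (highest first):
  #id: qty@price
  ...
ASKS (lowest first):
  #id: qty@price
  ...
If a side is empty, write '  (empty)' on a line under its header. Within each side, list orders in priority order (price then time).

Answer: BIDS (highest first):
  #6: 1@100
  #5: 5@99
  #2: 9@96
ASKS (lowest first):
  #4: 5@102

Derivation:
After op 1 [order #1] limit_sell(price=99, qty=2): fills=none; bids=[-] asks=[#1:2@99]
After op 2 [order #2] limit_buy(price=96, qty=9): fills=none; bids=[#2:9@96] asks=[#1:2@99]
After op 3 [order #3] market_buy(qty=4): fills=#3x#1:2@99; bids=[#2:9@96] asks=[-]
After op 4 [order #4] limit_sell(price=102, qty=8): fills=none; bids=[#2:9@96] asks=[#4:8@102]
After op 5 [order #5] limit_buy(price=99, qty=5): fills=none; bids=[#5:5@99 #2:9@96] asks=[#4:8@102]
After op 6 [order #6] limit_buy(price=100, qty=5): fills=none; bids=[#6:5@100 #5:5@99 #2:9@96] asks=[#4:8@102]
After op 7 [order #7] limit_buy(price=102, qty=3): fills=#7x#4:3@102; bids=[#6:5@100 #5:5@99 #2:9@96] asks=[#4:5@102]
After op 8 [order #8] market_sell(qty=2): fills=#6x#8:2@100; bids=[#6:3@100 #5:5@99 #2:9@96] asks=[#4:5@102]
After op 9 [order #9] market_sell(qty=2): fills=#6x#9:2@100; bids=[#6:1@100 #5:5@99 #2:9@96] asks=[#4:5@102]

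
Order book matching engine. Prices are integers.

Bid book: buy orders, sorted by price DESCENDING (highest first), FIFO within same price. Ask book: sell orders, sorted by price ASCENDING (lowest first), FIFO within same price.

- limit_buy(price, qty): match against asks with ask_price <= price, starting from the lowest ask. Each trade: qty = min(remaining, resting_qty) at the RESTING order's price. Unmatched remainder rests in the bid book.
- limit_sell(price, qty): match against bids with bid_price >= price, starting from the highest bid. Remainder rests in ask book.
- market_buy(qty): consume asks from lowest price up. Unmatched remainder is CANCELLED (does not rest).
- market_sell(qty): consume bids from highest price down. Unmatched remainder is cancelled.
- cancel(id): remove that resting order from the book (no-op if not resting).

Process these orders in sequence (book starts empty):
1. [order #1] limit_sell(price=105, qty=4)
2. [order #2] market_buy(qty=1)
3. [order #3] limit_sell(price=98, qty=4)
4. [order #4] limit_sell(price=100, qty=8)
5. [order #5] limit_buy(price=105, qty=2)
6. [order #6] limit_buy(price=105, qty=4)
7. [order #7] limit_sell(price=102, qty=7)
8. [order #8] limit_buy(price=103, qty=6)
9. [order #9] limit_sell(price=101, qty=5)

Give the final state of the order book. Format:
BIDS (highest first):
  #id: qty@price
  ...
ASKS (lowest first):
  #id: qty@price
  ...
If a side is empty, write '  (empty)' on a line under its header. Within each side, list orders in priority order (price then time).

Answer: BIDS (highest first):
  (empty)
ASKS (lowest first):
  #9: 5@101
  #7: 7@102
  #1: 3@105

Derivation:
After op 1 [order #1] limit_sell(price=105, qty=4): fills=none; bids=[-] asks=[#1:4@105]
After op 2 [order #2] market_buy(qty=1): fills=#2x#1:1@105; bids=[-] asks=[#1:3@105]
After op 3 [order #3] limit_sell(price=98, qty=4): fills=none; bids=[-] asks=[#3:4@98 #1:3@105]
After op 4 [order #4] limit_sell(price=100, qty=8): fills=none; bids=[-] asks=[#3:4@98 #4:8@100 #1:3@105]
After op 5 [order #5] limit_buy(price=105, qty=2): fills=#5x#3:2@98; bids=[-] asks=[#3:2@98 #4:8@100 #1:3@105]
After op 6 [order #6] limit_buy(price=105, qty=4): fills=#6x#3:2@98 #6x#4:2@100; bids=[-] asks=[#4:6@100 #1:3@105]
After op 7 [order #7] limit_sell(price=102, qty=7): fills=none; bids=[-] asks=[#4:6@100 #7:7@102 #1:3@105]
After op 8 [order #8] limit_buy(price=103, qty=6): fills=#8x#4:6@100; bids=[-] asks=[#7:7@102 #1:3@105]
After op 9 [order #9] limit_sell(price=101, qty=5): fills=none; bids=[-] asks=[#9:5@101 #7:7@102 #1:3@105]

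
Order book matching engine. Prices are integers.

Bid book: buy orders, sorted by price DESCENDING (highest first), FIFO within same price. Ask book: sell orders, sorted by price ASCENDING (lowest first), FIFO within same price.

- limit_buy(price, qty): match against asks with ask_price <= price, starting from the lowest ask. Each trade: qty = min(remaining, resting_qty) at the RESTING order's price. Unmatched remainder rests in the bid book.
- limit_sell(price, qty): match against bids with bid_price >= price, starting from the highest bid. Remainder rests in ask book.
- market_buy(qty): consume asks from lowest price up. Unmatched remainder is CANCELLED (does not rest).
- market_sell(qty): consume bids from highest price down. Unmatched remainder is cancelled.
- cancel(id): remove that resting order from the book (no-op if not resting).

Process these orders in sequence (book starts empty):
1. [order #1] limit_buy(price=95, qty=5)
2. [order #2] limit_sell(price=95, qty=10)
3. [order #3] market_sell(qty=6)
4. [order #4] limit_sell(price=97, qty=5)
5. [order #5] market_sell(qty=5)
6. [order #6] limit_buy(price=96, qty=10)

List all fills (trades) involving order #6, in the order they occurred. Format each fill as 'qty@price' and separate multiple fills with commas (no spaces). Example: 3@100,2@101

Answer: 5@95

Derivation:
After op 1 [order #1] limit_buy(price=95, qty=5): fills=none; bids=[#1:5@95] asks=[-]
After op 2 [order #2] limit_sell(price=95, qty=10): fills=#1x#2:5@95; bids=[-] asks=[#2:5@95]
After op 3 [order #3] market_sell(qty=6): fills=none; bids=[-] asks=[#2:5@95]
After op 4 [order #4] limit_sell(price=97, qty=5): fills=none; bids=[-] asks=[#2:5@95 #4:5@97]
After op 5 [order #5] market_sell(qty=5): fills=none; bids=[-] asks=[#2:5@95 #4:5@97]
After op 6 [order #6] limit_buy(price=96, qty=10): fills=#6x#2:5@95; bids=[#6:5@96] asks=[#4:5@97]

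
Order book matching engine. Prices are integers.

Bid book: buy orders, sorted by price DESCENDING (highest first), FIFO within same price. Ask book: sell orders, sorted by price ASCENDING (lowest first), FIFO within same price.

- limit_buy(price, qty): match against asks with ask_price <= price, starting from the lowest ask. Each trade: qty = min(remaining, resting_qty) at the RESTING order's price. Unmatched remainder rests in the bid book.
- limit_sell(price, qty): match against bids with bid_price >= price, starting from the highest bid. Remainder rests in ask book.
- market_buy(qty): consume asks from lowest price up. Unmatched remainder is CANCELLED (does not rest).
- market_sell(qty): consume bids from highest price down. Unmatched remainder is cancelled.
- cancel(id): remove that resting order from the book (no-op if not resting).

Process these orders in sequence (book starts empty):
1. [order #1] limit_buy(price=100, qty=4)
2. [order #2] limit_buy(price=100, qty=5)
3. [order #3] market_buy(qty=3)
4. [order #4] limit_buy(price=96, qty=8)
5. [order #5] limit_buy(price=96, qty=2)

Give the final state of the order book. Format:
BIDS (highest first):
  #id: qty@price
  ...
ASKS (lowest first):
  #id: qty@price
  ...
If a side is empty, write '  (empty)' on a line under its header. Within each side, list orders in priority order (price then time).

Answer: BIDS (highest first):
  #1: 4@100
  #2: 5@100
  #4: 8@96
  #5: 2@96
ASKS (lowest first):
  (empty)

Derivation:
After op 1 [order #1] limit_buy(price=100, qty=4): fills=none; bids=[#1:4@100] asks=[-]
After op 2 [order #2] limit_buy(price=100, qty=5): fills=none; bids=[#1:4@100 #2:5@100] asks=[-]
After op 3 [order #3] market_buy(qty=3): fills=none; bids=[#1:4@100 #2:5@100] asks=[-]
After op 4 [order #4] limit_buy(price=96, qty=8): fills=none; bids=[#1:4@100 #2:5@100 #4:8@96] asks=[-]
After op 5 [order #5] limit_buy(price=96, qty=2): fills=none; bids=[#1:4@100 #2:5@100 #4:8@96 #5:2@96] asks=[-]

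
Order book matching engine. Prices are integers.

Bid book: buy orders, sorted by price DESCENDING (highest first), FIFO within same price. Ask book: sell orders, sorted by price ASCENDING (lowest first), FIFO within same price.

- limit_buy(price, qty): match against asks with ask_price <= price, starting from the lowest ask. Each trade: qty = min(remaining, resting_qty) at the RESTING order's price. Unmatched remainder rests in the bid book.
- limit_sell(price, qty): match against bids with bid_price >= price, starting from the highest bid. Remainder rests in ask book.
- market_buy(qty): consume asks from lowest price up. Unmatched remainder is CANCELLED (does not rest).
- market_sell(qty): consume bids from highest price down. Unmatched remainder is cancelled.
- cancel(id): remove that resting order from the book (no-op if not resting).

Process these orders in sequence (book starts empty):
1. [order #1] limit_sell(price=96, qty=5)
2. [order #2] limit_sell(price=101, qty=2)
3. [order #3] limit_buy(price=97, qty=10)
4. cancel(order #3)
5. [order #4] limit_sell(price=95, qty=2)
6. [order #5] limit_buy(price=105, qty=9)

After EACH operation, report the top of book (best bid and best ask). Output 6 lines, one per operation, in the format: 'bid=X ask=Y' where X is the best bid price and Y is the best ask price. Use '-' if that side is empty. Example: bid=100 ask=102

Answer: bid=- ask=96
bid=- ask=96
bid=97 ask=101
bid=- ask=101
bid=- ask=95
bid=105 ask=-

Derivation:
After op 1 [order #1] limit_sell(price=96, qty=5): fills=none; bids=[-] asks=[#1:5@96]
After op 2 [order #2] limit_sell(price=101, qty=2): fills=none; bids=[-] asks=[#1:5@96 #2:2@101]
After op 3 [order #3] limit_buy(price=97, qty=10): fills=#3x#1:5@96; bids=[#3:5@97] asks=[#2:2@101]
After op 4 cancel(order #3): fills=none; bids=[-] asks=[#2:2@101]
After op 5 [order #4] limit_sell(price=95, qty=2): fills=none; bids=[-] asks=[#4:2@95 #2:2@101]
After op 6 [order #5] limit_buy(price=105, qty=9): fills=#5x#4:2@95 #5x#2:2@101; bids=[#5:5@105] asks=[-]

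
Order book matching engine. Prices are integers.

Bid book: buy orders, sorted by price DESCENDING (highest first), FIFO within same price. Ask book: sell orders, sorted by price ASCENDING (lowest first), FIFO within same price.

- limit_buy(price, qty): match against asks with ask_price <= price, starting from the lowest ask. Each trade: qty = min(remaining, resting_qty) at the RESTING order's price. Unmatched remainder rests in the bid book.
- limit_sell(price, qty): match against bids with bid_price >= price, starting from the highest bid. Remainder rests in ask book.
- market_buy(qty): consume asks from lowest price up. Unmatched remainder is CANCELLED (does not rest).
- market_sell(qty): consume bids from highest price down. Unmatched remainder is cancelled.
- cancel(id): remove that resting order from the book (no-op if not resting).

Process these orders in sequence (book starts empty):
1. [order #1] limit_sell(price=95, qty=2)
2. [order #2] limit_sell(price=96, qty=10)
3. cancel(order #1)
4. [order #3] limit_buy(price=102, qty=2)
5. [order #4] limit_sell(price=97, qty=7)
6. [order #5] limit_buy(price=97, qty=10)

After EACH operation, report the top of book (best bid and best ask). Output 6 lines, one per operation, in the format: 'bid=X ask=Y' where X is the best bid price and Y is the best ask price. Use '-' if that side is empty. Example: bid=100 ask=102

After op 1 [order #1] limit_sell(price=95, qty=2): fills=none; bids=[-] asks=[#1:2@95]
After op 2 [order #2] limit_sell(price=96, qty=10): fills=none; bids=[-] asks=[#1:2@95 #2:10@96]
After op 3 cancel(order #1): fills=none; bids=[-] asks=[#2:10@96]
After op 4 [order #3] limit_buy(price=102, qty=2): fills=#3x#2:2@96; bids=[-] asks=[#2:8@96]
After op 5 [order #4] limit_sell(price=97, qty=7): fills=none; bids=[-] asks=[#2:8@96 #4:7@97]
After op 6 [order #5] limit_buy(price=97, qty=10): fills=#5x#2:8@96 #5x#4:2@97; bids=[-] asks=[#4:5@97]

Answer: bid=- ask=95
bid=- ask=95
bid=- ask=96
bid=- ask=96
bid=- ask=96
bid=- ask=97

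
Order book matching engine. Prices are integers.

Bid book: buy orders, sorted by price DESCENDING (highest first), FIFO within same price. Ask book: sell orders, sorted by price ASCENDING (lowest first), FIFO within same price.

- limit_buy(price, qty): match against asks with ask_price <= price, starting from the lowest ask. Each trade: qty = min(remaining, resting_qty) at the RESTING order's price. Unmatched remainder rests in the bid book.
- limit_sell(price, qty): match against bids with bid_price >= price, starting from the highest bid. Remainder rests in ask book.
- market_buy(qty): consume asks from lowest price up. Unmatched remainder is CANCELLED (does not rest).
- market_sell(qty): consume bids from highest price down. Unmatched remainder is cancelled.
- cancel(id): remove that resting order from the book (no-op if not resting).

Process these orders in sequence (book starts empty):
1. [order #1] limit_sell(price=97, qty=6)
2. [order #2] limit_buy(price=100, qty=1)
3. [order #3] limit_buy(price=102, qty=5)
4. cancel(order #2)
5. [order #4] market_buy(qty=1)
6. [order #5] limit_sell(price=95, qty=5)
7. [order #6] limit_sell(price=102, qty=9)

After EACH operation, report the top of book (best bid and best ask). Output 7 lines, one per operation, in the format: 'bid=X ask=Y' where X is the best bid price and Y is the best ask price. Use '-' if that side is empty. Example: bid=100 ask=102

Answer: bid=- ask=97
bid=- ask=97
bid=- ask=-
bid=- ask=-
bid=- ask=-
bid=- ask=95
bid=- ask=95

Derivation:
After op 1 [order #1] limit_sell(price=97, qty=6): fills=none; bids=[-] asks=[#1:6@97]
After op 2 [order #2] limit_buy(price=100, qty=1): fills=#2x#1:1@97; bids=[-] asks=[#1:5@97]
After op 3 [order #3] limit_buy(price=102, qty=5): fills=#3x#1:5@97; bids=[-] asks=[-]
After op 4 cancel(order #2): fills=none; bids=[-] asks=[-]
After op 5 [order #4] market_buy(qty=1): fills=none; bids=[-] asks=[-]
After op 6 [order #5] limit_sell(price=95, qty=5): fills=none; bids=[-] asks=[#5:5@95]
After op 7 [order #6] limit_sell(price=102, qty=9): fills=none; bids=[-] asks=[#5:5@95 #6:9@102]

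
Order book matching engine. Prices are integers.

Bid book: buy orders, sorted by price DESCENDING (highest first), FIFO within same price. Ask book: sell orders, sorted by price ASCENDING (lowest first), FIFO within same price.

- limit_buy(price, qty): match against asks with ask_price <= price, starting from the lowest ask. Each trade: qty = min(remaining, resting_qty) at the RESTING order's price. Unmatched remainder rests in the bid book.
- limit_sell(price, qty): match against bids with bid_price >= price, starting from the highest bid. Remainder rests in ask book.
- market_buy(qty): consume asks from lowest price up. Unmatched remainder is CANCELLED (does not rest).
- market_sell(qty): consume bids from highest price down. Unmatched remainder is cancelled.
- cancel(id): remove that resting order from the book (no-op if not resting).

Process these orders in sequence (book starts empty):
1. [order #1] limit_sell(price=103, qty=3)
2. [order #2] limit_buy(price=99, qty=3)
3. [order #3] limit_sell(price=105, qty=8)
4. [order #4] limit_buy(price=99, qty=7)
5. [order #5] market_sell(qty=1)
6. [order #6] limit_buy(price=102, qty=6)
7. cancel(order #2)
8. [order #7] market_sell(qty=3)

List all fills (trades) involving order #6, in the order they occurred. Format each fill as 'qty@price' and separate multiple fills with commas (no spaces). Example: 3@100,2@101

Answer: 3@102

Derivation:
After op 1 [order #1] limit_sell(price=103, qty=3): fills=none; bids=[-] asks=[#1:3@103]
After op 2 [order #2] limit_buy(price=99, qty=3): fills=none; bids=[#2:3@99] asks=[#1:3@103]
After op 3 [order #3] limit_sell(price=105, qty=8): fills=none; bids=[#2:3@99] asks=[#1:3@103 #3:8@105]
After op 4 [order #4] limit_buy(price=99, qty=7): fills=none; bids=[#2:3@99 #4:7@99] asks=[#1:3@103 #3:8@105]
After op 5 [order #5] market_sell(qty=1): fills=#2x#5:1@99; bids=[#2:2@99 #4:7@99] asks=[#1:3@103 #3:8@105]
After op 6 [order #6] limit_buy(price=102, qty=6): fills=none; bids=[#6:6@102 #2:2@99 #4:7@99] asks=[#1:3@103 #3:8@105]
After op 7 cancel(order #2): fills=none; bids=[#6:6@102 #4:7@99] asks=[#1:3@103 #3:8@105]
After op 8 [order #7] market_sell(qty=3): fills=#6x#7:3@102; bids=[#6:3@102 #4:7@99] asks=[#1:3@103 #3:8@105]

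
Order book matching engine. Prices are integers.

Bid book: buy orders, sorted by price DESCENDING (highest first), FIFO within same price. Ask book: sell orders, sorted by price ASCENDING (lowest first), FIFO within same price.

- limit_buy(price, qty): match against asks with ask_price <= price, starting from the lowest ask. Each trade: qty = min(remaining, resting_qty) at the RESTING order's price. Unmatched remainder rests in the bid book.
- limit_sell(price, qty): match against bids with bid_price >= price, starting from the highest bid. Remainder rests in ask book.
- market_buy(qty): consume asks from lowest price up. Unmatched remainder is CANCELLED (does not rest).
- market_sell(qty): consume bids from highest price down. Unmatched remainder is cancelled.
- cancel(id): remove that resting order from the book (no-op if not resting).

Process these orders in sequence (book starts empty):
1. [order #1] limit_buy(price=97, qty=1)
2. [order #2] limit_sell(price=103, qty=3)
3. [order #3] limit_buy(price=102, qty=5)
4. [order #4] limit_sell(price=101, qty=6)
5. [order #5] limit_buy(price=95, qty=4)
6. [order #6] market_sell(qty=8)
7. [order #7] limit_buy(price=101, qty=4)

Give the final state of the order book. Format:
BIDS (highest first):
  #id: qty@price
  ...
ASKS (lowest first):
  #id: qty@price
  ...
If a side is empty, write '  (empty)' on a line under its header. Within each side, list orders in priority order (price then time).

Answer: BIDS (highest first):
  #7: 3@101
ASKS (lowest first):
  #2: 3@103

Derivation:
After op 1 [order #1] limit_buy(price=97, qty=1): fills=none; bids=[#1:1@97] asks=[-]
After op 2 [order #2] limit_sell(price=103, qty=3): fills=none; bids=[#1:1@97] asks=[#2:3@103]
After op 3 [order #3] limit_buy(price=102, qty=5): fills=none; bids=[#3:5@102 #1:1@97] asks=[#2:3@103]
After op 4 [order #4] limit_sell(price=101, qty=6): fills=#3x#4:5@102; bids=[#1:1@97] asks=[#4:1@101 #2:3@103]
After op 5 [order #5] limit_buy(price=95, qty=4): fills=none; bids=[#1:1@97 #5:4@95] asks=[#4:1@101 #2:3@103]
After op 6 [order #6] market_sell(qty=8): fills=#1x#6:1@97 #5x#6:4@95; bids=[-] asks=[#4:1@101 #2:3@103]
After op 7 [order #7] limit_buy(price=101, qty=4): fills=#7x#4:1@101; bids=[#7:3@101] asks=[#2:3@103]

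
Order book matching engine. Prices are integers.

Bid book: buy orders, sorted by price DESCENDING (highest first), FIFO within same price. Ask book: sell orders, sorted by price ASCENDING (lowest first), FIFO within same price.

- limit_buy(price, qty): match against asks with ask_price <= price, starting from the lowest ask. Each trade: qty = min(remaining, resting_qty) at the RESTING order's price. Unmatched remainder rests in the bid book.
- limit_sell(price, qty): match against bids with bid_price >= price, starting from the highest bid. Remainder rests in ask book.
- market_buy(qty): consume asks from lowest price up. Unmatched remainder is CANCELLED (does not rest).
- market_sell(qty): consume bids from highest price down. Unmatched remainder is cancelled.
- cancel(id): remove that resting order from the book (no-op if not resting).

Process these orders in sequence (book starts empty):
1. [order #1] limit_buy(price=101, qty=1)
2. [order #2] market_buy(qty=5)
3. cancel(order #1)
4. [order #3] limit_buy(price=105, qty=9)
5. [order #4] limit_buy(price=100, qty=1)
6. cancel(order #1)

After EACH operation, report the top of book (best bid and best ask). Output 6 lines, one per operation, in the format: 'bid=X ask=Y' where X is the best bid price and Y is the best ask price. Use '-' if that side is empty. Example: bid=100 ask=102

After op 1 [order #1] limit_buy(price=101, qty=1): fills=none; bids=[#1:1@101] asks=[-]
After op 2 [order #2] market_buy(qty=5): fills=none; bids=[#1:1@101] asks=[-]
After op 3 cancel(order #1): fills=none; bids=[-] asks=[-]
After op 4 [order #3] limit_buy(price=105, qty=9): fills=none; bids=[#3:9@105] asks=[-]
After op 5 [order #4] limit_buy(price=100, qty=1): fills=none; bids=[#3:9@105 #4:1@100] asks=[-]
After op 6 cancel(order #1): fills=none; bids=[#3:9@105 #4:1@100] asks=[-]

Answer: bid=101 ask=-
bid=101 ask=-
bid=- ask=-
bid=105 ask=-
bid=105 ask=-
bid=105 ask=-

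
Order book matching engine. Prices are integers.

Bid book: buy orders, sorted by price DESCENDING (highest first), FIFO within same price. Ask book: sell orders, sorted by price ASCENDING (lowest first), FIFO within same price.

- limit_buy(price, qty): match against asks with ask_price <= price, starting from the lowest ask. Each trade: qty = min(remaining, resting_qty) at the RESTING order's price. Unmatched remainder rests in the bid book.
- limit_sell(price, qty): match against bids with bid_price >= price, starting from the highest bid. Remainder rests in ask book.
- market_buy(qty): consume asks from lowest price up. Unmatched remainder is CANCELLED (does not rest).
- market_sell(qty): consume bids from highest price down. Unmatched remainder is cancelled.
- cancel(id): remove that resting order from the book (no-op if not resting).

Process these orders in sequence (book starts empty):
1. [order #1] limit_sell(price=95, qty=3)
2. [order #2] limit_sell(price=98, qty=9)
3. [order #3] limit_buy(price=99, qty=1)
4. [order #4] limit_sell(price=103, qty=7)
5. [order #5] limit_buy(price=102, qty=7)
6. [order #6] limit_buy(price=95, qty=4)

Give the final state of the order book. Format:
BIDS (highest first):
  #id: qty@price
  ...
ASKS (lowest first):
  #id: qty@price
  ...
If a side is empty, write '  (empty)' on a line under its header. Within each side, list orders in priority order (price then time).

After op 1 [order #1] limit_sell(price=95, qty=3): fills=none; bids=[-] asks=[#1:3@95]
After op 2 [order #2] limit_sell(price=98, qty=9): fills=none; bids=[-] asks=[#1:3@95 #2:9@98]
After op 3 [order #3] limit_buy(price=99, qty=1): fills=#3x#1:1@95; bids=[-] asks=[#1:2@95 #2:9@98]
After op 4 [order #4] limit_sell(price=103, qty=7): fills=none; bids=[-] asks=[#1:2@95 #2:9@98 #4:7@103]
After op 5 [order #5] limit_buy(price=102, qty=7): fills=#5x#1:2@95 #5x#2:5@98; bids=[-] asks=[#2:4@98 #4:7@103]
After op 6 [order #6] limit_buy(price=95, qty=4): fills=none; bids=[#6:4@95] asks=[#2:4@98 #4:7@103]

Answer: BIDS (highest first):
  #6: 4@95
ASKS (lowest first):
  #2: 4@98
  #4: 7@103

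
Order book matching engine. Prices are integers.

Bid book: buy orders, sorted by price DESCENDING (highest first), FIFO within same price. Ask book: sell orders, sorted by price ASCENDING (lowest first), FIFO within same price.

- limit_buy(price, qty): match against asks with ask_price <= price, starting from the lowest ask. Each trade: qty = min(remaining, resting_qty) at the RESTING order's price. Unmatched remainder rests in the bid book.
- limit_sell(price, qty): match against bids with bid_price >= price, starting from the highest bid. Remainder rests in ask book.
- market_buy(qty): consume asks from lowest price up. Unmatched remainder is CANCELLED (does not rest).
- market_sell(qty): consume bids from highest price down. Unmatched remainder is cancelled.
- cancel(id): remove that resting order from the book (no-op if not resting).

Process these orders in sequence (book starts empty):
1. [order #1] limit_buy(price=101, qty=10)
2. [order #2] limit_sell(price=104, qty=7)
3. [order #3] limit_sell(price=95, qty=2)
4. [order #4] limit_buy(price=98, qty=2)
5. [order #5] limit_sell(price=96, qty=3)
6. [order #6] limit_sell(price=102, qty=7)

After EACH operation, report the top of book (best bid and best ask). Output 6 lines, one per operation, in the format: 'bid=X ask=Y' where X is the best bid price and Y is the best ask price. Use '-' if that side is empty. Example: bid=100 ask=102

Answer: bid=101 ask=-
bid=101 ask=104
bid=101 ask=104
bid=101 ask=104
bid=101 ask=104
bid=101 ask=102

Derivation:
After op 1 [order #1] limit_buy(price=101, qty=10): fills=none; bids=[#1:10@101] asks=[-]
After op 2 [order #2] limit_sell(price=104, qty=7): fills=none; bids=[#1:10@101] asks=[#2:7@104]
After op 3 [order #3] limit_sell(price=95, qty=2): fills=#1x#3:2@101; bids=[#1:8@101] asks=[#2:7@104]
After op 4 [order #4] limit_buy(price=98, qty=2): fills=none; bids=[#1:8@101 #4:2@98] asks=[#2:7@104]
After op 5 [order #5] limit_sell(price=96, qty=3): fills=#1x#5:3@101; bids=[#1:5@101 #4:2@98] asks=[#2:7@104]
After op 6 [order #6] limit_sell(price=102, qty=7): fills=none; bids=[#1:5@101 #4:2@98] asks=[#6:7@102 #2:7@104]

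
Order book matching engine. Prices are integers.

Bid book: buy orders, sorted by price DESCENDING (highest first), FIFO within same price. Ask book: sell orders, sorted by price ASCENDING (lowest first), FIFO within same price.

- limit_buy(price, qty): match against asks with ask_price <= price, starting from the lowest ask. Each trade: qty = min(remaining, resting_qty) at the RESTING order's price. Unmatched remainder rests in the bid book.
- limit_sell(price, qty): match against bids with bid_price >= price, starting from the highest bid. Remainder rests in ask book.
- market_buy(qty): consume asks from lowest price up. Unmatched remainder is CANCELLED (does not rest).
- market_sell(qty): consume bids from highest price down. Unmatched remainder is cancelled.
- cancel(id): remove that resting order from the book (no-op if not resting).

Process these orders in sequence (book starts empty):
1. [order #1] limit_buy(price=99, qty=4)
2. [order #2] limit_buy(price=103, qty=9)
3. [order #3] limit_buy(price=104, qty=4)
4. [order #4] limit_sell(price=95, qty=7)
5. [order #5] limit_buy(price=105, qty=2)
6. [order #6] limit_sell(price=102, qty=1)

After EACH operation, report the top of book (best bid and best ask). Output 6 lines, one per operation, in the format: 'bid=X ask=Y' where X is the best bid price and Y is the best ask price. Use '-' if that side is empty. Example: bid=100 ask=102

After op 1 [order #1] limit_buy(price=99, qty=4): fills=none; bids=[#1:4@99] asks=[-]
After op 2 [order #2] limit_buy(price=103, qty=9): fills=none; bids=[#2:9@103 #1:4@99] asks=[-]
After op 3 [order #3] limit_buy(price=104, qty=4): fills=none; bids=[#3:4@104 #2:9@103 #1:4@99] asks=[-]
After op 4 [order #4] limit_sell(price=95, qty=7): fills=#3x#4:4@104 #2x#4:3@103; bids=[#2:6@103 #1:4@99] asks=[-]
After op 5 [order #5] limit_buy(price=105, qty=2): fills=none; bids=[#5:2@105 #2:6@103 #1:4@99] asks=[-]
After op 6 [order #6] limit_sell(price=102, qty=1): fills=#5x#6:1@105; bids=[#5:1@105 #2:6@103 #1:4@99] asks=[-]

Answer: bid=99 ask=-
bid=103 ask=-
bid=104 ask=-
bid=103 ask=-
bid=105 ask=-
bid=105 ask=-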